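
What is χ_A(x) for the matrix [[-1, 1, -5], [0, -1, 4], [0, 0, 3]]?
χ_A(x) = (x - 3)(x + 1)^2

xI - A = [[x + 1, -1, 5], [0, x + 1, -4], [0, 0, x - 3]].

Expanding det(xI - A) along the first row:
det(xI - A) = + (x + 1)·det([[x + 1, -4], [0, x - 3]]) - (-1)·det([[0, -4], [0, x - 3]]) + (5)·det([[0, x + 1], [0, 0]]).

Evaluating gives χ_A(x) = x^3 - x^2 - 5x - 3 = (x - 3)(x + 1)^2.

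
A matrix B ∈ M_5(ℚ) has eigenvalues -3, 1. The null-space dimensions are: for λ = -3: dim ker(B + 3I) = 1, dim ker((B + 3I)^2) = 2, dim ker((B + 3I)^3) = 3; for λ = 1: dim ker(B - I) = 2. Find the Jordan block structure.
λ = -3: successive nullity increments [1, 1, 1] count blocks of size ≥ k; block sizes are [3].
λ = 1: successive nullity increments [2] count blocks of size ≥ k; block sizes are [1, 1].

Jordan blocks: (-3, 3), (1, 1), (1, 1)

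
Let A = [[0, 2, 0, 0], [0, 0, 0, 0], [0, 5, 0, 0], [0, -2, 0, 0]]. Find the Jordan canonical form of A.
The characteristic polynomial is det(xI - A) = x^4, so the eigenvalues are 0 (algebraic multiplicity 4).

For λ = 0: rank(A) = 1, rank(A^2) = 0. The eigenspace has dimension 4 - 1 = 3, so there are 3 Jordan blocks; the rank sequence gives block sizes [2, 1, 1].

Assembling the blocks gives the Jordan form J above.

J = [[0, 1, 0, 0], [0, 0, 0, 0], [0, 0, 0, 0], [0, 0, 0, 0]]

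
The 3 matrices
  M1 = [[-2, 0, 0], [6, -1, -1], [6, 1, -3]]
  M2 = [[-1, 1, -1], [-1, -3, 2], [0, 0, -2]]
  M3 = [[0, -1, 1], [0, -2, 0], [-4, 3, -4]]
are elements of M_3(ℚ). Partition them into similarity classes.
2 classes: {M1}, {M2, M3}

Characteristic polynomials: χ_{M1} = (x + 2)^3, χ_{M2} = (x + 2)^3, χ_{M3} = (x + 2)^3.

{M1}: invariant factors x + 2, (x + 2)^2.

{M2, M3}: invariant factors (x + 2)^3.

Matrices are similar if and only if their invariant-factor lists agree; the partition into similarity classes is {M1}, {M2, M3}.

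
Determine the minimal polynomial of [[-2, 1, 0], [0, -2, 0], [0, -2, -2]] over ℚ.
m_A(x) = (x + 2)^2

The characteristic polynomial factors as (x + 2)^3. The minimal polynomial is ∏(x - λ)^{k_λ} where k_λ is the size of the largest Jordan block at λ.

For λ = -2: rank(A + 2I) = 1, and the largest Jordan block has size 2 (the smallest k with rank((A + 2I)^k) = rank((A + 2I)^(k+1))).

So m_A(x) = (x + 2)^2.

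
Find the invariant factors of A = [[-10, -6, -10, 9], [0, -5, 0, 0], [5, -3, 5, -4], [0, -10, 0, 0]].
The Jordan structure of A has elementary divisors (x + 5)^2, x^2. Arranging the block sizes at each eigenvalue in decreasing order and taking row products gives the invariant factors.

Invariant factors (smallest first, each dividing the next): x^2(x + 5)^2.

Check: the last factor x^2(x + 5)^2 is the minimal polynomial, and the product x^2(x + 5)^2 is the characteristic polynomial.

x^2(x + 5)^2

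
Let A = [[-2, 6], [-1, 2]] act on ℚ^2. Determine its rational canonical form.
The invariant factors of A (the non-unit diagonal entries of the Smith normal form of xI - A over ℚ[x]) are x^2 + 2, each dividing the next. The characteristic polynomial is their product, x^2 + 2.

The rational canonical form is the block-diagonal matrix of companion matrices C(f_i):
R = [[0, -2], [1, 0]].

Note the characteristic polynomial does not split into linear factors over ℚ, so A has no Jordan form over ℚ; the rational canonical form exists over any field.

R = [[0, -2], [1, 0]]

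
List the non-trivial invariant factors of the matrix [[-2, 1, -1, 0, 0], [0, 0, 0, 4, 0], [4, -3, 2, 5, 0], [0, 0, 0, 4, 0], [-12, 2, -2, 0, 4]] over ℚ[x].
The Jordan structure of A has elementary divisors x^3, (x - 4), (x - 4). Arranging the block sizes at each eigenvalue in decreasing order and taking row products gives the invariant factors.

Invariant factors (smallest first, each dividing the next): x - 4, x^3(x - 4).

Check: the last factor x^3(x - 4) is the minimal polynomial, and the product x^3(x - 4)^2 is the characteristic polynomial.

x - 4, x^3(x - 4)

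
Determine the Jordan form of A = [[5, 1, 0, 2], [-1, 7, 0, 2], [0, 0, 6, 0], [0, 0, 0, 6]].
J = [[6, 1, 0, 0], [0, 6, 0, 0], [0, 0, 6, 0], [0, 0, 0, 6]]

The characteristic polynomial is det(xI - A) = (x - 6)^4, so the eigenvalues are 6 (algebraic multiplicity 4).

For λ = 6: rank(A - 6I) = 1, rank((A - 6I)^2) = 0. The eigenspace has dimension 4 - 1 = 3, so there are 3 Jordan blocks; the rank sequence gives block sizes [2, 1, 1].

Assembling the blocks gives the Jordan form J above.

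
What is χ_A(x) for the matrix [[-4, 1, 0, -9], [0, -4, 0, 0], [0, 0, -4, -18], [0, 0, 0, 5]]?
xI - A = [[x + 4, -1, 0, 9], [0, x + 4, 0, 0], [0, 0, x + 4, 18], [0, 0, 0, x - 5]].

Expanding det(xI - A) along the first row:
det(xI - A) = + (x + 4)·det([[x + 4, 0, 0], [0, x + 4, 18], [0, 0, x - 5]]) - (-1)·det([[0, 0, 0], [0, x + 4, 18], [0, 0, x - 5]]) + (0)·det([[0, x + 4, 0], [0, 0, 18], [0, 0, x - 5]]) - (9)·det([[0, x + 4, 0], [0, 0, x + 4], [0, 0, 0]]).

Evaluating gives χ_A(x) = x^4 + 7x^3 - 12x^2 - 176x - 320 = (x - 5)(x + 4)^3.

χ_A(x) = (x - 5)(x + 4)^3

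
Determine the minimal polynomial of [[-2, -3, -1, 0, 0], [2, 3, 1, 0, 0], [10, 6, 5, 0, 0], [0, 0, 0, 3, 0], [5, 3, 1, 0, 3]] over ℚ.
m_A(x) = x(x - 3)^2

The characteristic polynomial factors as x(x - 3)^4. The minimal polynomial is ∏(x - λ)^{k_λ} where k_λ is the size of the largest Jordan block at λ.

For λ = 0: rank(A) = 4, and the largest Jordan block has size 1 (the smallest k with rank(A^k) = rank(A^(k+1))).
For λ = 3: rank(A - 3I) = 2, and the largest Jordan block has size 2 (the smallest k with rank((A - 3I)^k) = rank((A - 3I)^(k+1))).

So m_A(x) = x(x - 3)^2.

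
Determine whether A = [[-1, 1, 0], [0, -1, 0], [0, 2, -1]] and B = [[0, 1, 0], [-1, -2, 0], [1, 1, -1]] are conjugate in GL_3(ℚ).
Two matrices over a field are similar if and only if they have the same invariant factors.

Both A and B have characteristic polynomial (x + 1)^3 and minimal polynomial (x + 1)^2. Computing further, both have invariant factors x + 1, (x + 1)^2. Hence A and B are similar.

Yes.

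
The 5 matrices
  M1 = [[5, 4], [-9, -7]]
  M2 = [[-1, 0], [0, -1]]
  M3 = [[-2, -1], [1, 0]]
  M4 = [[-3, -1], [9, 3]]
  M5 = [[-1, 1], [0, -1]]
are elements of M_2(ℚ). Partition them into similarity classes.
Characteristic polynomials: χ_{M1} = (x + 1)^2, χ_{M2} = (x + 1)^2, χ_{M3} = (x + 1)^2, χ_{M4} = x^2, χ_{M5} = (x + 1)^2.

{M1, M3, M5}: invariant factors (x + 1)^2.

{M2}: invariant factors x + 1, x + 1.

{M4}: invariant factors x^2.

Matrices are similar if and only if their invariant-factor lists agree; the partition into similarity classes is {M1, M3, M5}, {M2}, {M4}.

3 classes: {M1, M3, M5}, {M2}, {M4}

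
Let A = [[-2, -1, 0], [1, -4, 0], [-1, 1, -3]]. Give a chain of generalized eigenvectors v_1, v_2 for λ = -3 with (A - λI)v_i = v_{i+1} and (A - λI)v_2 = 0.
We seek v_1 ∈ ker((A + 3I)^2) \ ker(A + 3I), then set v_{i+1} = (A + 3I) v_i.

One such chain is v_1 = [[3, 2, 0]]^T, v_2 = [[1, 1, -1]]^T. Check: (A + 3I) v_2 = [[0, 0, 0]]^T = 0.

v_1 = [[3, 2, 0]]^T, v_2 = [[1, 1, -1]]^T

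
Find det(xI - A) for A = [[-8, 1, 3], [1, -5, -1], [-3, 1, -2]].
χ_A(x) = (x + 5)^3

xI - A = [[x + 8, -1, -3], [-1, x + 5, 1], [3, -1, x + 2]].

Expanding det(xI - A) along the first row:
det(xI - A) = + (x + 8)·det([[x + 5, 1], [-1, x + 2]]) - (-1)·det([[-1, 1], [3, x + 2]]) + (-3)·det([[-1, x + 5], [3, -1]]).

Evaluating gives χ_A(x) = x^3 + 15x^2 + 75x + 125 = (x + 5)^3.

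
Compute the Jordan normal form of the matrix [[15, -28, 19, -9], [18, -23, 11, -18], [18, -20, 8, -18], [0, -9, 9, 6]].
J = [[-3, 1, 0, 0], [0, -3, 0, 0], [0, 0, 6, 0], [0, 0, 0, 6]]

The characteristic polynomial is det(xI - A) = (x - 6)^2(x + 3)^2, so the eigenvalues are -3 (algebraic multiplicity 2), 6 (algebraic multiplicity 2).

For λ = -3: rank(A + 3I) = 3, rank((A + 3I)^2) = 2. The eigenspace has dimension 4 - 3 = 1, so there is 1 Jordan block; the rank sequence gives block sizes [2].

For λ = 6: rank(A - 6I) = 2. The eigenspace has dimension 4 - 2 = 2, so there are 2 Jordan blocks; the rank sequence gives block sizes [1, 1].

Assembling the blocks gives the Jordan form J above.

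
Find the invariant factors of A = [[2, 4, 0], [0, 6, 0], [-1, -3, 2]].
The Jordan structure of A has elementary divisors (x - 2)^2, (x - 6). Arranging the block sizes at each eigenvalue in decreasing order and taking row products gives the invariant factors.

Invariant factors (smallest first, each dividing the next): (x - 6)(x - 2)^2.

Check: the last factor (x - 6)(x - 2)^2 is the minimal polynomial, and the product (x - 6)(x - 2)^2 is the characteristic polynomial.

(x - 6)(x - 2)^2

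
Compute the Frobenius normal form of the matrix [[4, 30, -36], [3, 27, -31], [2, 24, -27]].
The invariant factors of A (the non-unit diagonal entries of the Smith normal form of xI - A over ℚ[x]) are (x - 3)^2(x + 2), each dividing the next. The characteristic polynomial is their product, (x - 3)^2(x + 2).

The rational canonical form is the block-diagonal matrix of companion matrices C(f_i):
R = [[0, 0, -18], [1, 0, 3], [0, 1, 4]].

R = [[0, 0, -18], [1, 0, 3], [0, 1, 4]]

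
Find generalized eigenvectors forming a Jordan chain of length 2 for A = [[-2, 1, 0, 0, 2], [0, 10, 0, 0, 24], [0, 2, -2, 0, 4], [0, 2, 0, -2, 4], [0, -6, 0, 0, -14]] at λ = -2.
We seek v_1 ∈ ker((A + 2I)^2) \ ker(A + 2I), then set v_{i+1} = (A + 2I) v_i.

One such chain is v_1 = [[0, 3, 0, -1, -1]]^T, v_2 = [[1, 12, 2, 2, -6]]^T. Check: (A + 2I) v_2 = [[0, 0, 0, 0, 0]]^T = 0.

v_1 = [[0, 3, 0, -1, -1]]^T, v_2 = [[1, 12, 2, 2, -6]]^T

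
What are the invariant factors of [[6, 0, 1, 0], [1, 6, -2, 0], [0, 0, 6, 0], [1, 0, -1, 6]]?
The Jordan structure of A has elementary divisors (x - 6)^3, (x - 6). Arranging the block sizes at each eigenvalue in decreasing order and taking row products gives the invariant factors.

Invariant factors (smallest first, each dividing the next): x - 6, (x - 6)^3.

Check: the last factor (x - 6)^3 is the minimal polynomial, and the product (x - 6)^4 is the characteristic polynomial.

x - 6, (x - 6)^3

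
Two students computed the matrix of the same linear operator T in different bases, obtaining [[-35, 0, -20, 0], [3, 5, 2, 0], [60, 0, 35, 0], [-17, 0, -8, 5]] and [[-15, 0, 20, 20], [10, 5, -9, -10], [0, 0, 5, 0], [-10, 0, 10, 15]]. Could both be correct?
Two matrices over a field are similar if and only if they have the same invariant factors.

Both A and B have characteristic polynomial (x - 5)^3(x + 5) and minimal polynomial (x - 5)^2(x + 5). Computing further, both have invariant factors x - 5, (x - 5)^2(x + 5). Hence A and B are similar.

Yes.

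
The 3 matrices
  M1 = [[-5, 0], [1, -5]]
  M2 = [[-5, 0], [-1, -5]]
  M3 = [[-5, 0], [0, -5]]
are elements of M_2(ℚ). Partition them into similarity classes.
Characteristic polynomials: χ_{M1} = (x + 5)^2, χ_{M2} = (x + 5)^2, χ_{M3} = (x + 5)^2.

{M1, M2}: invariant factors (x + 5)^2.

{M3}: invariant factors x + 5, x + 5.

Matrices are similar if and only if their invariant-factor lists agree; the partition into similarity classes is {M1, M2}, {M3}.

2 classes: {M1, M2}, {M3}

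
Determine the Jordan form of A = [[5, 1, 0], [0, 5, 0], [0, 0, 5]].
J = [[5, 1, 0], [0, 5, 0], [0, 0, 5]]

The characteristic polynomial is det(xI - A) = (x - 5)^3, so the eigenvalues are 5 (algebraic multiplicity 3).

For λ = 5: rank(A - 5I) = 1, rank((A - 5I)^2) = 0. The eigenspace has dimension 3 - 1 = 2, so there are 2 Jordan blocks; the rank sequence gives block sizes [2, 1].

Assembling the blocks gives the Jordan form J above.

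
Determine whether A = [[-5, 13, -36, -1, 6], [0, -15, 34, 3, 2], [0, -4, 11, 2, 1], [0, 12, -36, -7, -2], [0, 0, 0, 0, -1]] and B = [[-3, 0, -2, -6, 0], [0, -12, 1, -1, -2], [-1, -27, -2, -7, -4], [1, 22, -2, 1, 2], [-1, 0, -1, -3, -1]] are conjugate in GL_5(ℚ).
Two matrices over a field are similar if and only if they have the same invariant factors.

Both A and B have characteristic polynomial (x + 1)^2(x + 5)^3 and minimal polynomial (x + 1)^2(x + 5)^3. Computing further, both have invariant factors (x + 1)^2(x + 5)^3. Hence A and B are similar.

Yes.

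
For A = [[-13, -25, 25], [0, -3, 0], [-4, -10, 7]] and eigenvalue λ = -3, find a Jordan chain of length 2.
v_1 = [[-3, 1, 0]]^T, v_2 = [[5, 0, 2]]^T

We seek v_1 ∈ ker((A + 3I)^2) \ ker(A + 3I), then set v_{i+1} = (A + 3I) v_i.

One such chain is v_1 = [[-3, 1, 0]]^T, v_2 = [[5, 0, 2]]^T. Check: (A + 3I) v_2 = [[0, 0, 0]]^T = 0.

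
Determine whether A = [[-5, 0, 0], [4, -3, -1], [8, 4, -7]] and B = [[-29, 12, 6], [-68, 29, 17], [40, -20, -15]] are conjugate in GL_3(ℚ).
Yes.

Two matrices over a field are similar if and only if they have the same invariant factors.

Both A and B have characteristic polynomial (x + 5)^3 and minimal polynomial (x + 5)^2. Computing further, both have invariant factors x + 5, (x + 5)^2. Hence A and B are similar.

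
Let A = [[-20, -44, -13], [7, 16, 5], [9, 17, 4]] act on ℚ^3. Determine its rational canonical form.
R = [[0, 0, -3], [1, 0, -4], [0, 1, 0]]

The invariant factors of A (the non-unit diagonal entries of the Smith normal form of xI - A over ℚ[x]) are x^3 + 4x + 3, each dividing the next. The characteristic polynomial is their product, x^3 + 4x + 3.

The rational canonical form is the block-diagonal matrix of companion matrices C(f_i):
R = [[0, 0, -3], [1, 0, -4], [0, 1, 0]].

Note the characteristic polynomial does not split into linear factors over ℚ, so A has no Jordan form over ℚ; the rational canonical form exists over any field.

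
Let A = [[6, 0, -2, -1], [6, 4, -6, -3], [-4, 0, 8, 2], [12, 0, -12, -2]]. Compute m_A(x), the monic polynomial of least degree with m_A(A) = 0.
m_A(x) = (x - 4)^2

The characteristic polynomial factors as (x - 4)^4. The minimal polynomial is ∏(x - λ)^{k_λ} where k_λ is the size of the largest Jordan block at λ.

For λ = 4: rank(A - 4I) = 1, and the largest Jordan block has size 2 (the smallest k with rank((A - 4I)^k) = rank((A - 4I)^(k+1))).

So m_A(x) = (x - 4)^2.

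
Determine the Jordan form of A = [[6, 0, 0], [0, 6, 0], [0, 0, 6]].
The characteristic polynomial is det(xI - A) = (x - 6)^3, so the eigenvalues are 6 (algebraic multiplicity 3).

For λ = 6: rank(A - 6I) = 0. The eigenspace has dimension 3 - 0 = 3, so there are 3 Jordan blocks; the rank sequence gives block sizes [1, 1, 1].

Assembling the blocks gives the Jordan form J above.

J = [[6, 0, 0], [0, 6, 0], [0, 0, 6]]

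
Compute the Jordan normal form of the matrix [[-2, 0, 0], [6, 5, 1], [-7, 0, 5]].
J = [[-2, 0, 0], [0, 5, 1], [0, 0, 5]]

The characteristic polynomial is det(xI - A) = (x - 5)^2(x + 2), so the eigenvalues are -2 (algebraic multiplicity 1), 5 (algebraic multiplicity 2).

For λ = -2: algebraic multiplicity 1 gives one 1×1 block.

For λ = 5: rank(A - 5I) = 2, rank((A - 5I)^2) = 1. The eigenspace has dimension 3 - 2 = 1, so there is 1 Jordan block; the rank sequence gives block sizes [2].

Assembling the blocks gives the Jordan form J above.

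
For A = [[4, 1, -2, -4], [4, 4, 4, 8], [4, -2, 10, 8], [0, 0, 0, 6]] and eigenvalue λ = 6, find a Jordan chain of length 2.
We seek v_1 ∈ ker((A - 6I)^2) \ ker(A - 6I), then set v_{i+1} = (A - 6I) v_i.

One such chain is v_1 = [[2, -3, -4, 0]]^T, v_2 = [[1, -2, -2, 0]]^T. Check: (A - 6I) v_2 = [[0, 0, 0, 0]]^T = 0.

v_1 = [[2, -3, -4, 0]]^T, v_2 = [[1, -2, -2, 0]]^T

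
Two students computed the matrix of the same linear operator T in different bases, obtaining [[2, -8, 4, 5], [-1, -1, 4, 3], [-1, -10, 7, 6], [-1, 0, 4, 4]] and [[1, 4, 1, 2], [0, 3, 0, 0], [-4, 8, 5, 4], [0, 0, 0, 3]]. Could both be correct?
Both have characteristic polynomial (x - 3)^4, but the minimal polynomial of A is (x - 3)^3 while the minimal polynomial of B is (x - 3)^2. The minimal polynomial is a similarity invariant, so A and B are not similar.

No.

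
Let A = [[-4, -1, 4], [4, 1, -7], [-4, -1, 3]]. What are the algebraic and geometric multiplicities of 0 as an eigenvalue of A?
The characteristic polynomial is x^3, so the factor x appears with exponent 3: the algebraic multiplicity is 3.

rank(A) = 2, so the eigenspace has dimension 3 - 2 = 1: the geometric multiplicity is 1.

Since 1 < 3, A is not diagonalizable.

algebraic multiplicity 3, geometric multiplicity 1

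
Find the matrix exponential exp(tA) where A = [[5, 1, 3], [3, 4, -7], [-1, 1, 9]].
e^{tA} = [[(t^2/2 - t + 1)*e^{6*t}, t*e^{6*t}, t*(6 - t)*e^{6*t}/2], [t*(3 - t)*e^{6*t}, (1 - 2*t)*e^{6*t}, t*(t - 7)*e^{6*t}], [t*(t - 2)*e^{6*t}/2, t*e^{6*t}, (-t^2 + 6*t + 2)*e^{6*t}/2]]

A has Jordan form J = [[6, 1, 0], [0, 6, 1], [0, 0, 6]] with A = PJP^{-1}, so e^{tA} = P e^{tJ} P^{-1}.

For a Jordan block J_k(λ), e^{tJ_k(λ)} = e^{λt} · (I + tN + t^2 N^2/2! + ... + t^{k-1} N^{k-1}/(k-1)!) where N is the nilpotent superdiagonal part.

Assembling the blocks and conjugating back gives the entries of e^{tA} as shown above.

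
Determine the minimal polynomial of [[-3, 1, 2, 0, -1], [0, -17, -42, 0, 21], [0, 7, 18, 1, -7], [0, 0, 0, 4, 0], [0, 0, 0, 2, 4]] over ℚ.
m_A(x) = (x - 4)^2(x + 3)^2

The characteristic polynomial factors as (x - 4)^3(x + 3)^2. The minimal polynomial is ∏(x - λ)^{k_λ} where k_λ is the size of the largest Jordan block at λ.

For λ = -3: rank(A + 3I) = 4, and the largest Jordan block has size 2 (the smallest k with rank((A + 3I)^k) = rank((A + 3I)^(k+1))).
For λ = 4: rank(A - 4I) = 3, and the largest Jordan block has size 2 (the smallest k with rank((A - 4I)^k) = rank((A - 4I)^(k+1))).

So m_A(x) = (x - 4)^2(x + 3)^2.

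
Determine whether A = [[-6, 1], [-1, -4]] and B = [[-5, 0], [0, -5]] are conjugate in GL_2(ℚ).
Both have characteristic polynomial (x + 5)^2, but the minimal polynomial of A is (x + 5)^2 while the minimal polynomial of B is x + 5. The minimal polynomial is a similarity invariant, so A and B are not similar.

No.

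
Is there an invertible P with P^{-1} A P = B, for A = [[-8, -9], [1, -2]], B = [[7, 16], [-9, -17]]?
Yes.

Two matrices over a field are similar if and only if they have the same invariant factors.

Both A and B have characteristic polynomial (x + 5)^2 and minimal polynomial (x + 5)^2. Computing further, both have invariant factors (x + 5)^2. Hence A and B are similar.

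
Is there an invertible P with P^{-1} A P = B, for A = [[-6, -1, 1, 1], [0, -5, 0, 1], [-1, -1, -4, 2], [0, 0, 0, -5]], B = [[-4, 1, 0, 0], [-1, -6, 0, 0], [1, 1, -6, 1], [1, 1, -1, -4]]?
Yes.

Two matrices over a field are similar if and only if they have the same invariant factors.

Both A and B have characteristic polynomial (x + 5)^4 and minimal polynomial (x + 5)^2. Computing further, both have invariant factors (x + 5)^2, (x + 5)^2. Hence A and B are similar.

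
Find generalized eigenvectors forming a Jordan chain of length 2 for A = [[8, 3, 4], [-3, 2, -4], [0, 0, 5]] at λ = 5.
We seek v_1 ∈ ker((A - 5I)^2) \ ker(A - 5I), then set v_{i+1} = (A - 5I) v_i.

One such chain is v_1 = [[-2, 1, 1]]^T, v_2 = [[1, -1, 0]]^T. Check: (A - 5I) v_2 = [[0, 0, 0]]^T = 0.

v_1 = [[-2, 1, 1]]^T, v_2 = [[1, -1, 0]]^T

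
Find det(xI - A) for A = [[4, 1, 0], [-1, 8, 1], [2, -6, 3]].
χ_A(x) = (x - 5)^3

xI - A = [[x - 4, -1, 0], [1, x - 8, -1], [-2, 6, x - 3]].

Expanding det(xI - A) along the first row:
det(xI - A) = + (x - 4)·det([[x - 8, -1], [6, x - 3]]) - (-1)·det([[1, -1], [-2, x - 3]]) + (0)·det([[1, x - 8], [-2, 6]]).

Evaluating gives χ_A(x) = x^3 - 15x^2 + 75x - 125 = (x - 5)^3.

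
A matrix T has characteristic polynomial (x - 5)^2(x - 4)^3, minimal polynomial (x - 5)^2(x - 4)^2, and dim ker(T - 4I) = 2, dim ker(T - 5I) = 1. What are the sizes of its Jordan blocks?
Jordan blocks: (4, 2), (4, 1), (5, 2)

λ = 4: algebraic multiplicity 3 (exponent in χ_T), largest block size 2 (exponent in m_T), 2 blocks (geometric multiplicity). These force block sizes [2, 1].
λ = 5: algebraic multiplicity 2 (exponent in χ_T), largest block size 2 (exponent in m_T), 1 block (geometric multiplicity). This forces block sizes [2].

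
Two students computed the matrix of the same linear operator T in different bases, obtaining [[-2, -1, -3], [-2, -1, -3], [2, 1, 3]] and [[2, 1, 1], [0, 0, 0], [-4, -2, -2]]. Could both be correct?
Two matrices over a field are similar if and only if they have the same invariant factors.

Both A and B have characteristic polynomial x^3 and minimal polynomial x^2. Computing further, both have invariant factors x, x^2. Hence A and B are similar.

Yes.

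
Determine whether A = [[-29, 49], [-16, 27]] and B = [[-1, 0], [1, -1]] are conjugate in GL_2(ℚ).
Yes.

Two matrices over a field are similar if and only if they have the same invariant factors.

Both A and B have characteristic polynomial (x + 1)^2 and minimal polynomial (x + 1)^2. Computing further, both have invariant factors (x + 1)^2. Hence A and B are similar.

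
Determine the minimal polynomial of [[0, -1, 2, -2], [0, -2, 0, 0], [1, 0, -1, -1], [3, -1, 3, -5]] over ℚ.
The characteristic polynomial factors as (x + 2)^4. The minimal polynomial is ∏(x - λ)^{k_λ} where k_λ is the size of the largest Jordan block at λ.

For λ = -2: rank(A + 2I) = 2, and the largest Jordan block has size 2 (the smallest k with rank((A + 2I)^k) = rank((A + 2I)^(k+1))).

So m_A(x) = (x + 2)^2.

m_A(x) = (x + 2)^2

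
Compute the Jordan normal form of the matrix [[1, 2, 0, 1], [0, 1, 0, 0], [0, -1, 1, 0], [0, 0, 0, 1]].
The characteristic polynomial is det(xI - A) = (x - 1)^4, so the eigenvalues are 1 (algebraic multiplicity 4).

For λ = 1: rank(A - I) = 2, rank((A - I)^2) = 0. The eigenspace has dimension 4 - 2 = 2, so there are 2 Jordan blocks; the rank sequence gives block sizes [2, 2].

Assembling the blocks gives the Jordan form J above.

J = [[1, 1, 0, 0], [0, 1, 0, 0], [0, 0, 1, 1], [0, 0, 0, 1]]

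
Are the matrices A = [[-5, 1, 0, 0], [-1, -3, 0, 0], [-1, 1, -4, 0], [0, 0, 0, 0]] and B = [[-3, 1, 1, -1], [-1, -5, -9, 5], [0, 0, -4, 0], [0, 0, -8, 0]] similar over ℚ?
Yes.

Two matrices over a field are similar if and only if they have the same invariant factors.

Both A and B have characteristic polynomial x(x + 4)^3 and minimal polynomial x(x + 4)^2. Computing further, both have invariant factors x + 4, x(x + 4)^2. Hence A and B are similar.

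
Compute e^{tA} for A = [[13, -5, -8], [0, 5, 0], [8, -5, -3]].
A has Jordan form J = [[5, 1, 0], [0, 5, 0], [0, 0, 5]] with A = PJP^{-1}, so e^{tA} = P e^{tJ} P^{-1}.

For a Jordan block J_k(λ), e^{tJ_k(λ)} = e^{λt} · (I + tN + t^2 N^2/2! + ... + t^{k-1} N^{k-1}/(k-1)!) where N is the nilpotent superdiagonal part.

Assembling the blocks and conjugating back gives the entries of e^{tA} as shown above.

e^{tA} = [[(8*t + 1)*e^{5*t}, -5*t*e^{5*t}, -8*t*e^{5*t}], [0, e^{5*t}, 0], [8*t*e^{5*t}, -5*t*e^{5*t}, (1 - 8*t)*e^{5*t}]]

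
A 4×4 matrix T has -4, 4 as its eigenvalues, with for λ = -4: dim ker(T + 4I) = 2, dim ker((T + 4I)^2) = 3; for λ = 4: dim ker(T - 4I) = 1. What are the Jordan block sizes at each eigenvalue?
Jordan blocks: (-4, 2), (-4, 1), (4, 1)

λ = -4: successive nullity increments [2, 1] count blocks of size ≥ k; block sizes are [2, 1].
λ = 4: successive nullity increments [1] count blocks of size ≥ k; block sizes are [1].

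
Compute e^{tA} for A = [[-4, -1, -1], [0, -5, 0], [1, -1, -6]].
e^{tA} = [[(t + 1)*e^{-5*t}, -t*e^{-5*t}, -t*e^{-5*t}], [0, e^{-5*t}, 0], [t*e^{-5*t}, -t*e^{-5*t}, (1 - t)*e^{-5*t}]]

A has Jordan form J = [[-5, 1, 0], [0, -5, 0], [0, 0, -5]] with A = PJP^{-1}, so e^{tA} = P e^{tJ} P^{-1}.

For a Jordan block J_k(λ), e^{tJ_k(λ)} = e^{λt} · (I + tN + t^2 N^2/2! + ... + t^{k-1} N^{k-1}/(k-1)!) where N is the nilpotent superdiagonal part.

Assembling the blocks and conjugating back gives the entries of e^{tA} as shown above.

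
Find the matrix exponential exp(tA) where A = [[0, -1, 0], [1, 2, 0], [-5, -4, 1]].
e^{tA} = [[(1 - t)*e^{t}, -t*e^{t}, 0], [t*e^{t}, (t + 1)*e^{t}, 0], [t*(t - 10)*e^{t}/2, t*(t - 8)*e^{t}/2, e^{t}]]

A has Jordan form J = [[1, 1, 0], [0, 1, 1], [0, 0, 1]] with A = PJP^{-1}, so e^{tA} = P e^{tJ} P^{-1}.

For a Jordan block J_k(λ), e^{tJ_k(λ)} = e^{λt} · (I + tN + t^2 N^2/2! + ... + t^{k-1} N^{k-1}/(k-1)!) where N is the nilpotent superdiagonal part.

Assembling the blocks and conjugating back gives the entries of e^{tA} as shown above.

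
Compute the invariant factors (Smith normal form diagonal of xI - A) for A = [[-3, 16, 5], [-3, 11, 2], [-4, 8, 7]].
(x - 5)^3

The Jordan structure of A has elementary divisors (x - 5)^3. Arranging the block sizes at each eigenvalue in decreasing order and taking row products gives the invariant factors.

Invariant factors (smallest first, each dividing the next): (x - 5)^3.

Check: the last factor (x - 5)^3 is the minimal polynomial, and the product (x - 5)^3 is the characteristic polynomial.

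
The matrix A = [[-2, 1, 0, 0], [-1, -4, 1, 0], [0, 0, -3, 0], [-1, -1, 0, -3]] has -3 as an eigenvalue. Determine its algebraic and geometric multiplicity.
The characteristic polynomial is (x + 3)^4, so the factor x + 3 appears with exponent 4: the algebraic multiplicity is 4.

rank(A + 3I) = 2, so the eigenspace has dimension 4 - 2 = 2: the geometric multiplicity is 2.

Since 2 < 4, A is not diagonalizable.

algebraic multiplicity 4, geometric multiplicity 2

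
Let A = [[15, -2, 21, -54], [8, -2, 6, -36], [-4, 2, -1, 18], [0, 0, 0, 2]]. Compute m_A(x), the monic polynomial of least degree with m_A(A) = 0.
The characteristic polynomial factors as (x - 5)^2(x - 2)^2. The minimal polynomial is ∏(x - λ)^{k_λ} where k_λ is the size of the largest Jordan block at λ.

For λ = 2: rank(A - 2I) = 2, and the largest Jordan block has size 1 (the smallest k with rank((A - 2I)^k) = rank((A - 2I)^(k+1))).
For λ = 5: rank(A - 5I) = 3, and the largest Jordan block has size 2 (the smallest k with rank((A - 5I)^k) = rank((A - 5I)^(k+1))).

So m_A(x) = (x - 5)^2(x - 2).

m_A(x) = (x - 5)^2(x - 2)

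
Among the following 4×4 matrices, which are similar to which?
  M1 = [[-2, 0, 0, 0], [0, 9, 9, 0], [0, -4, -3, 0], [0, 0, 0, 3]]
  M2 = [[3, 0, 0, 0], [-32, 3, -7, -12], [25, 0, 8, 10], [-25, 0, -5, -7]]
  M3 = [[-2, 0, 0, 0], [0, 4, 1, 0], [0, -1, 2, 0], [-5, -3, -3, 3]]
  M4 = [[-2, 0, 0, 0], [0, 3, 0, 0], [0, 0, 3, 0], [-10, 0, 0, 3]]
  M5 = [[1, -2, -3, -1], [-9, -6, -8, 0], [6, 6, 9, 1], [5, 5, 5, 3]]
3 classes: {M1, M2, M3}, {M4}, {M5}

Characteristic polynomials: χ_{M1} = (x - 3)^3(x + 2), χ_{M2} = (x - 3)^3(x + 2), χ_{M3} = (x - 3)^3(x + 2), χ_{M4} = (x - 3)^3(x + 2), χ_{M5} = (x - 3)^3(x + 2).

{M1, M2, M3}: invariant factors x - 3, (x - 3)^2(x + 2).

{M4}: invariant factors x - 3, x - 3, (x - 3)(x + 2).

{M5}: invariant factors (x - 3)^3(x + 2).

Matrices are similar if and only if their invariant-factor lists agree; the partition into similarity classes is {M1, M2, M3}, {M4}, {M5}.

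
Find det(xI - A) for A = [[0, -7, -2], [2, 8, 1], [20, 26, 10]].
χ_A(x) = (x - 6)^3

xI - A = [[x, 7, 2], [-2, x - 8, -1], [-20, -26, x - 10]].

Expanding det(xI - A) along the first row:
det(xI - A) = + (x)·det([[x - 8, -1], [-26, x - 10]]) - (7)·det([[-2, -1], [-20, x - 10]]) + (2)·det([[-2, x - 8], [-20, -26]]).

Evaluating gives χ_A(x) = x^3 - 18x^2 + 108x - 216 = (x - 6)^3.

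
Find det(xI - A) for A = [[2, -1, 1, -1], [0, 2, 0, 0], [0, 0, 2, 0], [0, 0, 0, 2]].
χ_A(x) = (x - 2)^4

xI - A = [[x - 2, 1, -1, 1], [0, x - 2, 0, 0], [0, 0, x - 2, 0], [0, 0, 0, x - 2]].

Expanding det(xI - A) along the first row:
det(xI - A) = + (x - 2)·det([[x - 2, 0, 0], [0, x - 2, 0], [0, 0, x - 2]]) - (1)·det([[0, 0, 0], [0, x - 2, 0], [0, 0, x - 2]]) + (-1)·det([[0, x - 2, 0], [0, 0, 0], [0, 0, x - 2]]) - (1)·det([[0, x - 2, 0], [0, 0, x - 2], [0, 0, 0]]).

Evaluating gives χ_A(x) = x^4 - 8x^3 + 24x^2 - 32x + 16 = (x - 2)^4.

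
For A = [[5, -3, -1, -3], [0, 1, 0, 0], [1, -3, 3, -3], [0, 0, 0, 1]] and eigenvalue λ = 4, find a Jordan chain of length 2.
We seek v_1 ∈ ker((A - 4I)^2) \ ker(A - 4I), then set v_{i+1} = (A - 4I) v_i.

One such chain is v_1 = [[1, 0, 0, 0]]^T, v_2 = [[1, 0, 1, 0]]^T. Check: (A - 4I) v_2 = [[0, 0, 0, 0]]^T = 0.

v_1 = [[1, 0, 0, 0]]^T, v_2 = [[1, 0, 1, 0]]^T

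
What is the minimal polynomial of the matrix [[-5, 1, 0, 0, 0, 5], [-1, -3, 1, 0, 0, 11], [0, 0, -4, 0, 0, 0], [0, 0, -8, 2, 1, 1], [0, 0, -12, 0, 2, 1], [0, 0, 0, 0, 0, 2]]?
m_A(x) = (x - 2)^3(x + 4)^3

The characteristic polynomial factors as (x - 2)^3(x + 4)^3. The minimal polynomial is ∏(x - λ)^{k_λ} where k_λ is the size of the largest Jordan block at λ.

For λ = -4: rank(A + 4I) = 5, and the largest Jordan block has size 3 (the smallest k with rank((A + 4I)^k) = rank((A + 4I)^(k+1))).
For λ = 2: rank(A - 2I) = 5, and the largest Jordan block has size 3 (the smallest k with rank((A - 2I)^k) = rank((A - 2I)^(k+1))).

So m_A(x) = (x - 2)^3(x + 4)^3.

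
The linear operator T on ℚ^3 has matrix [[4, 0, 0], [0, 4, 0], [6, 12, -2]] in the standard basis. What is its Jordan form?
J = [[-2, 0, 0], [0, 4, 0], [0, 0, 4]]

The characteristic polynomial is det(xI - A) = (x - 4)^2(x + 2), so the eigenvalues are -2 (algebraic multiplicity 1), 4 (algebraic multiplicity 2).

For λ = -2: algebraic multiplicity 1 gives one 1×1 block.

For λ = 4: rank(A - 4I) = 1. The eigenspace has dimension 3 - 1 = 2, so there are 2 Jordan blocks; the rank sequence gives block sizes [1, 1].

Assembling the blocks gives the Jordan form J above.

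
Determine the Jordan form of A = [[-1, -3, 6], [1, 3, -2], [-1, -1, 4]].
The characteristic polynomial is det(xI - A) = (x - 2)^3, so the eigenvalues are 2 (algebraic multiplicity 3).

For λ = 2: rank(A - 2I) = 1, rank((A - 2I)^2) = 0. The eigenspace has dimension 3 - 1 = 2, so there are 2 Jordan blocks; the rank sequence gives block sizes [2, 1].

Assembling the blocks gives the Jordan form J above.

J = [[2, 1, 0], [0, 2, 0], [0, 0, 2]]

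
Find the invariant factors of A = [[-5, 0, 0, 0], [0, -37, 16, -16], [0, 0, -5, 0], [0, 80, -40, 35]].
x + 5, x + 5, (x - 3)(x + 5)

The Jordan structure of A has elementary divisors (x + 5), (x + 5), (x + 5), (x - 3). Arranging the block sizes at each eigenvalue in decreasing order and taking row products gives the invariant factors.

Invariant factors (smallest first, each dividing the next): x + 5, x + 5, (x - 3)(x + 5).

Check: the last factor (x - 3)(x + 5) is the minimal polynomial, and the product (x - 3)(x + 5)^3 is the characteristic polynomial.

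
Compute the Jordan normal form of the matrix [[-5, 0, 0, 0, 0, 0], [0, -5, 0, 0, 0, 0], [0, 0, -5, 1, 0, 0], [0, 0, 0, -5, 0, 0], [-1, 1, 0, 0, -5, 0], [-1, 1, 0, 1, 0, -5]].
The characteristic polynomial is det(xI - A) = (x + 5)^6, so the eigenvalues are -5 (algebraic multiplicity 6).

For λ = -5: rank(A + 5I) = 2, rank((A + 5I)^2) = 0. The eigenspace has dimension 6 - 2 = 4, so there are 4 Jordan blocks; the rank sequence gives block sizes [2, 2, 1, 1].

Assembling the blocks gives the Jordan form J above.

J = [[-5, 1, 0, 0, 0, 0], [0, -5, 0, 0, 0, 0], [0, 0, -5, 1, 0, 0], [0, 0, 0, -5, 0, 0], [0, 0, 0, 0, -5, 0], [0, 0, 0, 0, 0, -5]]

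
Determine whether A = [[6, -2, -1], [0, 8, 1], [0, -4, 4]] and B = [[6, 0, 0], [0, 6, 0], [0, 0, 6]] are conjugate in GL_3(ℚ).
No.

Both have characteristic polynomial (x - 6)^3, but the minimal polynomial of A is (x - 6)^2 while the minimal polynomial of B is x - 6. The minimal polynomial is a similarity invariant, so A and B are not similar.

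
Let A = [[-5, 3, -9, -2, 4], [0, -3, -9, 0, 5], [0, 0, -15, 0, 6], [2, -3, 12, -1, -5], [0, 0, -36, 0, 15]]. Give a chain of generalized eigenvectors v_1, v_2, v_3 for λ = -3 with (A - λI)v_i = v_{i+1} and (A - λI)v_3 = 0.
v_1 = [[0, 0, 1, -1, 2]]^T, v_2 = [[1, 1, 0, 0, 0]]^T, v_3 = [[1, 0, 0, -1, 0]]^T

We seek v_1 ∈ ker((A + 3I)^3) \ ker((A + 3I)^2), then set v_{i+1} = (A + 3I) v_i.

One such chain is v_1 = [[0, 0, 1, -1, 2]]^T, v_2 = [[1, 1, 0, 0, 0]]^T, v_3 = [[1, 0, 0, -1, 0]]^T. Check: (A + 3I) v_3 = [[0, 0, 0, 0, 0]]^T = 0.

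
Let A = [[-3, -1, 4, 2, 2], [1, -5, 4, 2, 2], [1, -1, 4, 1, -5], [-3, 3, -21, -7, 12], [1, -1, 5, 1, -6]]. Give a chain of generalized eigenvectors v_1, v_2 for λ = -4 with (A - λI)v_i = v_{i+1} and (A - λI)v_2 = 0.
v_1 = [[1, 0, 0, 0, 0]]^T, v_2 = [[1, 1, 1, -3, 1]]^T

We seek v_1 ∈ ker((A + 4I)^2) \ ker(A + 4I), then set v_{i+1} = (A + 4I) v_i.

One such chain is v_1 = [[1, 0, 0, 0, 0]]^T, v_2 = [[1, 1, 1, -3, 1]]^T. Check: (A + 4I) v_2 = [[0, 0, 0, 0, 0]]^T = 0.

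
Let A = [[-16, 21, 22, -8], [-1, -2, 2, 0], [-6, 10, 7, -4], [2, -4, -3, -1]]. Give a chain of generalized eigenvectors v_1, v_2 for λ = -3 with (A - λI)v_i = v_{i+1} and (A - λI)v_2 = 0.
v_1 = [[2, 1, 0, 0]]^T, v_2 = [[-5, -1, -2, 0]]^T

We seek v_1 ∈ ker((A + 3I)^2) \ ker(A + 3I), then set v_{i+1} = (A + 3I) v_i.

One such chain is v_1 = [[2, 1, 0, 0]]^T, v_2 = [[-5, -1, -2, 0]]^T. Check: (A + 3I) v_2 = [[0, 0, 0, 0]]^T = 0.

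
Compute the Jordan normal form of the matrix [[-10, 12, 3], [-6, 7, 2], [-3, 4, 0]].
The characteristic polynomial is det(xI - A) = (x + 1)^3, so the eigenvalues are -1 (algebraic multiplicity 3).

For λ = -1: rank(A + I) = 1, rank((A + I)^2) = 0. The eigenspace has dimension 3 - 1 = 2, so there are 2 Jordan blocks; the rank sequence gives block sizes [2, 1].

Assembling the blocks gives the Jordan form J above.

J = [[-1, 1, 0], [0, -1, 0], [0, 0, -1]]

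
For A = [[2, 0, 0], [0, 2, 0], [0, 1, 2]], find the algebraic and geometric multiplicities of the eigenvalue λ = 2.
The characteristic polynomial is (x - 2)^3, so the factor x - 2 appears with exponent 3: the algebraic multiplicity is 3.

rank(A - 2I) = 1, so the eigenspace has dimension 3 - 1 = 2: the geometric multiplicity is 2.

Since 2 < 3, A is not diagonalizable.

algebraic multiplicity 3, geometric multiplicity 2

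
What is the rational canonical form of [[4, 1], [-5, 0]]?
R = [[0, -5], [1, 4]]

The invariant factors of A (the non-unit diagonal entries of the Smith normal form of xI - A over ℚ[x]) are x^2 - 4x + 5, each dividing the next. The characteristic polynomial is their product, x^2 - 4x + 5.

The rational canonical form is the block-diagonal matrix of companion matrices C(f_i):
R = [[0, -5], [1, 4]].

Note the characteristic polynomial does not split into linear factors over ℚ, so A has no Jordan form over ℚ; the rational canonical form exists over any field.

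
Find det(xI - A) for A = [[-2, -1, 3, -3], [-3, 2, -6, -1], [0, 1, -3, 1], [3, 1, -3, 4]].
χ_A(x) = x^3(x - 1)

xI - A = [[x + 2, 1, -3, 3], [3, x - 2, 6, 1], [0, -1, x + 3, -1], [-3, -1, 3, x - 4]].

Expanding det(xI - A) along the first row:
det(xI - A) = + (x + 2)·det([[x - 2, 6, 1], [-1, x + 3, -1], [-1, 3, x - 4]]) - (1)·det([[3, 6, 1], [0, x + 3, -1], [-3, 3, x - 4]]) + (-3)·det([[3, x - 2, 1], [0, -1, -1], [-3, -1, x - 4]]) - (3)·det([[3, x - 2, 6], [0, -1, x + 3], [-3, -1, 3]]).

Evaluating gives χ_A(x) = x^4 - x^3 = x^3(x - 1).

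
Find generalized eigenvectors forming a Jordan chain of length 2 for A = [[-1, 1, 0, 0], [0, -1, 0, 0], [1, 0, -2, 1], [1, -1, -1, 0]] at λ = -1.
v_1 = [[0, 1, -1, 0]]^T, v_2 = [[1, 0, 1, 0]]^T

We seek v_1 ∈ ker((A + I)^2) \ ker(A + I), then set v_{i+1} = (A + I) v_i.

One such chain is v_1 = [[0, 1, -1, 0]]^T, v_2 = [[1, 0, 1, 0]]^T. Check: (A + I) v_2 = [[0, 0, 0, 0]]^T = 0.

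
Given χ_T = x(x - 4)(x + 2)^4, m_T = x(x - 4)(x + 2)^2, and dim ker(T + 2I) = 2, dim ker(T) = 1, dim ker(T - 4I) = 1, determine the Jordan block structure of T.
Jordan blocks: (-2, 2), (-2, 2), (0, 1), (4, 1)

λ = -2: algebraic multiplicity 4 (exponent in χ_T), largest block size 2 (exponent in m_T), 2 blocks (geometric multiplicity). These force block sizes [2, 2].
λ = 0: algebraic multiplicity 1 (exponent in χ_T), largest block size 1 (exponent in m_T), 1 block (geometric multiplicity). This forces block sizes [1].
λ = 4: algebraic multiplicity 1 (exponent in χ_T), largest block size 1 (exponent in m_T), 1 block (geometric multiplicity). This forces block sizes [1].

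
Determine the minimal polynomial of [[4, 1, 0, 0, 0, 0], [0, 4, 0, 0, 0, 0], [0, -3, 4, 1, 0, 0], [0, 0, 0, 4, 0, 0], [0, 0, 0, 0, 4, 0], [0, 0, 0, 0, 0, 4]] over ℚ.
The characteristic polynomial factors as (x - 4)^6. The minimal polynomial is ∏(x - λ)^{k_λ} where k_λ is the size of the largest Jordan block at λ.

For λ = 4: rank(A - 4I) = 2, and the largest Jordan block has size 2 (the smallest k with rank((A - 4I)^k) = rank((A - 4I)^(k+1))).

So m_A(x) = (x - 4)^2.

m_A(x) = (x - 4)^2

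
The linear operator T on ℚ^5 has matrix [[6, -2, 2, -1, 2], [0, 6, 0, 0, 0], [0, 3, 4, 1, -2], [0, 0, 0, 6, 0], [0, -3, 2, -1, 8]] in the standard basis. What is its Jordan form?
The characteristic polynomial is det(xI - A) = (x - 6)^5, so the eigenvalues are 6 (algebraic multiplicity 5).

For λ = 6: rank(A - 6I) = 2, rank((A - 6I)^2) = 0. The eigenspace has dimension 5 - 2 = 3, so there are 3 Jordan blocks; the rank sequence gives block sizes [2, 2, 1].

Assembling the blocks gives the Jordan form J above.

J = [[6, 1, 0, 0, 0], [0, 6, 0, 0, 0], [0, 0, 6, 1, 0], [0, 0, 0, 6, 0], [0, 0, 0, 0, 6]]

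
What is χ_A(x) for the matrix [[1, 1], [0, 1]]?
xI - A = [[x - 1, -1], [0, x - 1]].

Expanding det(xI - A) along the first row:
det(xI - A) = + (x - 1)·det([[x - 1]]) - (-1)·det([[0]]).

Evaluating gives χ_A(x) = x^2 - 2x + 1 = (x - 1)^2.

χ_A(x) = (x - 1)^2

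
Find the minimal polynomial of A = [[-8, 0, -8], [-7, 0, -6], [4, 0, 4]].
m_A(x) = x^2(x + 4)

The characteristic polynomial factors as x^2(x + 4). The minimal polynomial is ∏(x - λ)^{k_λ} where k_λ is the size of the largest Jordan block at λ.

For λ = -4: rank(A + 4I) = 2, and the largest Jordan block has size 1 (the smallest k with rank((A + 4I)^k) = rank((A + 4I)^(k+1))).
For λ = 0: rank(A) = 2, and the largest Jordan block has size 2 (the smallest k with rank(A^k) = rank(A^(k+1))).

So m_A(x) = x^2(x + 4).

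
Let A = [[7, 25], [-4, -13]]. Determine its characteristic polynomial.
xI - A = [[x - 7, -25], [4, x + 13]].

Expanding det(xI - A) along the first row:
det(xI - A) = + (x - 7)·det([[x + 13]]) - (-25)·det([[4]]).

Evaluating gives χ_A(x) = x^2 + 6x + 9 = (x + 3)^2.

χ_A(x) = (x + 3)^2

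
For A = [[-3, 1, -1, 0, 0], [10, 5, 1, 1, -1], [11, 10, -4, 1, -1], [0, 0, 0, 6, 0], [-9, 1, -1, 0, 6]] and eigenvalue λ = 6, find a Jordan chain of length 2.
We seek v_1 ∈ ker((A - 6I)^2) \ ker(A - 6I), then set v_{i+1} = (A - 6I) v_i.

One such chain is v_1 = [[0, 0, 0, 1, 0]]^T, v_2 = [[0, 1, 1, 0, 0]]^T. Check: (A - 6I) v_2 = [[0, 0, 0, 0, 0]]^T = 0.

v_1 = [[0, 0, 0, 1, 0]]^T, v_2 = [[0, 1, 1, 0, 0]]^T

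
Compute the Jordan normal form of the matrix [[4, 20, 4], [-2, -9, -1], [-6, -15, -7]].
The characteristic polynomial is det(xI - A) = (x + 4)^3, so the eigenvalues are -4 (algebraic multiplicity 3).

For λ = -4: rank(A + 4I) = 1, rank((A + 4I)^2) = 0. The eigenspace has dimension 3 - 1 = 2, so there are 2 Jordan blocks; the rank sequence gives block sizes [2, 1].

Assembling the blocks gives the Jordan form J above.

J = [[-4, 1, 0], [0, -4, 0], [0, 0, -4]]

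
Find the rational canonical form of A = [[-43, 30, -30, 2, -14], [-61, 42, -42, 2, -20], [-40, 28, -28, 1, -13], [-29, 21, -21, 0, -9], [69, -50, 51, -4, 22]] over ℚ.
R = [[-1, 0, 0, 0, 0], [0, 0, 0, 0, -6], [0, 1, 0, 0, -15], [0, 0, 1, 0, -14], [0, 0, 0, 1, -6]]

The invariant factors of A (the non-unit diagonal entries of the Smith normal form of xI - A over ℚ[x]) are x + 1, (x + 1)(x + 2)(x^2 + 3x + 3), each dividing the next. The characteristic polynomial is their product, (x + 1)^2(x + 2)(x^2 + 3x + 3).

The rational canonical form is the block-diagonal matrix of companion matrices C(f_i):
R = [[-1, 0, 0, 0, 0], [0, 0, 0, 0, -6], [0, 1, 0, 0, -15], [0, 0, 1, 0, -14], [0, 0, 0, 1, -6]].

Note the characteristic polynomial does not split into linear factors over ℚ, so A has no Jordan form over ℚ; the rational canonical form exists over any field.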